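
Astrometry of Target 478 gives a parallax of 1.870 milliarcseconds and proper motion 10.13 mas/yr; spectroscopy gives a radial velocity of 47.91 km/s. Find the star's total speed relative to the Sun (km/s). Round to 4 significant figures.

54.36 km/s

d = 1/p = 1/0.001870″ = 534.76 pc.
μ = 10.13 mas/yr = 0.01013 ″/yr.
v_t = 4.740 μ d = 4.740 × 0.01013 × 534.76 = 25.677 km/s.
v = √(v_r² + v_t²) = √(47.91² + 25.677²) = √2954.68 = 54.357 km/s.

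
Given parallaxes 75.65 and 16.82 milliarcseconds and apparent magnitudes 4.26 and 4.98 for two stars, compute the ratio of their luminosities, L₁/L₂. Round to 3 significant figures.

L₁/L₂ = 0.0959

d₁ = 1/p₁ = 1/0.07565″ = 13.219 pc; d₂ = 1/p₂ = 1/0.01682″ = 59.453 pc.
M₁ = m₁ − 5 log₁₀ d₁ + 5 = 4.26 − 5.6060 + 5 = 3.6540.
M₂ = 4.98 − 8.8709 + 5 = 1.1091.
L₁/L₂ = 10^(0.4(M₂ − M₁)) = 10^(0.4 × (-2.5449)) = 10^(-1.01796) = 0.095949.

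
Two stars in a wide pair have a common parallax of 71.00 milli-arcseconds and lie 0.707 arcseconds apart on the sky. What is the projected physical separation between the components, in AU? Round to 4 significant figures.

9.958 AU

d = 1/p = 1/0.07100″ = 14.085 pc.
At distance d (pc), an angle of θ arcsec spans θ·d AU: s = 0.707 × 14.085 = 9.9581 AU.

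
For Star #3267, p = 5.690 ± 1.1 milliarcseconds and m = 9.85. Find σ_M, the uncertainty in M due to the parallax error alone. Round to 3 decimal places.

σ_M = 0.420 mag

M = m − 5 log₁₀ d + 5 = m + 5 log₁₀ p + 5, so ∂M/∂p = 5/(p ln 10).
σ_M = (5/ln 10) · (σ_p/p) = 2.1715 × 1.1/5.690 = 2.1715 × 0.19332 = 0.41979.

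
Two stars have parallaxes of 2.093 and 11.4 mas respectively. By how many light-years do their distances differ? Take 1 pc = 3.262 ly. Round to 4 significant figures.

d_A = 1/0.002093″ = 477.78 pc; d_B = 1/0.01140″ = 87.719 pc.
|d_B − d_A| = |87.719 − 477.78| = 390.06 pc = 390.06 × 3.262 ly = 1272.4 ly.

1272 ly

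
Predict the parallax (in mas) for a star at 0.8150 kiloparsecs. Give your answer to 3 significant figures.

1.23 mas

d = 0.8150 kpc = 815 pc.
p = 1/d = 1/815 = 0.001227 arcsec.
= 0.001227 × 1000 = 1.227 mas.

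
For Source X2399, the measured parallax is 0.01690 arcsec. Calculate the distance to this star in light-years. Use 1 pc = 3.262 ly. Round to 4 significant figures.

d = 1/p = 1/0.01690 = 59.172 pc.
In light-years: 59.172 × 3.262 = 193.02 ly.

193.0 light years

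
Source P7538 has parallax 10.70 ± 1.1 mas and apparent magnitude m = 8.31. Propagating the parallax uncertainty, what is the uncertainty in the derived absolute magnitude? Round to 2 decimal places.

M = m − 5 log₁₀ d + 5 = m + 5 log₁₀ p + 5, so ∂M/∂p = 5/(p ln 10).
σ_M = (5/ln 10) · (σ_p/p) = 2.1715 × 1.1/10.70 = 2.1715 × 0.1028 = 0.22323.

σ_M = 0.22 mag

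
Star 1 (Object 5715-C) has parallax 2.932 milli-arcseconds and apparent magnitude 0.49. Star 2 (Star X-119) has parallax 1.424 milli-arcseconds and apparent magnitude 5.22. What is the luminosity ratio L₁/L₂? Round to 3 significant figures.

L₁/L₂ = 18.4

d₁ = 1/p₁ = 1/0.002932″ = 341.06 pc; d₂ = 1/p₂ = 1/0.001424″ = 702.25 pc.
M₁ = m₁ − 5 log₁₀ d₁ + 5 = 0.49 − 12.6642 + 5 = -7.1742.
M₂ = 5.22 − 14.2325 + 5 = -4.0125.
L₁/L₂ = 10^(0.4(M₂ − M₁)) = 10^(0.4 × 3.1617) = 10^1.26468 = 18.394.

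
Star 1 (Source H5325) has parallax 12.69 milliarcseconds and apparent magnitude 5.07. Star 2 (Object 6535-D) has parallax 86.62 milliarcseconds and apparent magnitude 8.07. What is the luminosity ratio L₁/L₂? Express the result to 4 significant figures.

L₁/L₂ = 738.4

d₁ = 1/p₁ = 1/0.01269″ = 78.802 pc; d₂ = 1/p₂ = 1/0.08662″ = 11.545 pc.
M₁ = m₁ − 5 log₁₀ d₁ + 5 = 5.07 − 9.4827 + 5 = 0.5873.
M₂ = 8.07 − 5.3120 + 5 = 7.7580.
L₁/L₂ = 10^(0.4(M₂ − M₁)) = 10^(0.4 × 7.1707) = 10^2.86828 = 738.38.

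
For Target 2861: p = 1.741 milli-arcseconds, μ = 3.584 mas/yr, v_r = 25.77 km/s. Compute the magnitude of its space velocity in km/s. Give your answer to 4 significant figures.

d = 1/p = 1/0.001741″ = 574.38 pc.
μ = 3.584 mas/yr = 0.003584 ″/yr.
v_t = 4.740 μ d = 4.740 × 0.003584 × 574.38 = 9.7577 km/s.
v = √(v_r² + v_t²) = √(25.77² + 9.7577²) = √759.306 = 27.556 km/s.

27.56 km/s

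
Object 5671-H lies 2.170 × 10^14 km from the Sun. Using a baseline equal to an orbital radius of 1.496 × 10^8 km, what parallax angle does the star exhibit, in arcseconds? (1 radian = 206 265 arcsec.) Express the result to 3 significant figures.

0.142 arcsec

θ ≈ B/d = (1.496 × 10^8) / (2.170 × 10^14) = 6.8940 × 10^-7 rad.
In arcseconds: 6.8940 × 10^-7 × 206265 = 0.1422″.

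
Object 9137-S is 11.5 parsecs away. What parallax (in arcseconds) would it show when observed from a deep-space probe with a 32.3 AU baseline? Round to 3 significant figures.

p (arcsec) = B (AU) / d (pc).
p = 32.3 / 11.5 = 2.8087 arcsec.

2.81 arcsec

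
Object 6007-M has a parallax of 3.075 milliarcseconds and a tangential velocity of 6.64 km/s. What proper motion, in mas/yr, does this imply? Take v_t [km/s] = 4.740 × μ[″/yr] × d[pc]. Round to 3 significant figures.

4.31 mas/yr

d = 1/p = 1/0.003075″ = 325.2 pc.
μ = v_t / (4.74 d) = 6.64 / (4.74 × 325.2) = 6.64 / 1541.4 = 0.0043078 ″/yr = 4.3078 mas/yr.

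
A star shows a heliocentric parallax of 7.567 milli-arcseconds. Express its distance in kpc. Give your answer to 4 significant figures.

0.1322 kpc

p = 7.567 milli-arcseconds = 0.007567 arcsec.
d = 1/p = 1/0.007567 = 132.15 pc.
= 0.13215 kpc.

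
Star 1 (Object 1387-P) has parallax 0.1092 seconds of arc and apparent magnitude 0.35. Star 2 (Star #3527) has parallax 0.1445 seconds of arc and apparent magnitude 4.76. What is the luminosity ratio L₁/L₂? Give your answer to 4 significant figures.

d₁ = 1/p₁ = 1/0.1092″ = 9.1575 pc; d₂ = 1/p₂ = 1/0.1445″ = 6.9204 pc.
M₁ = m₁ − 5 log₁₀ d₁ + 5 = 0.35 − 4.8089 + 5 = 0.5411.
M₂ = 4.76 − 4.2007 + 5 = 5.5593.
L₁/L₂ = 10^(0.4(M₂ − M₁)) = 10^(0.4 × 5.0182) = 10^2.00728 = 101.69.

L₁/L₂ = 101.7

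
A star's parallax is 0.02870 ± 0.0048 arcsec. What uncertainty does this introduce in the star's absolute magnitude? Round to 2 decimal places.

σ_M = 0.36 mag

M = m − 5 log₁₀ d + 5 = m + 5 log₁₀ p + 5, so ∂M/∂p = 5/(p ln 10).
σ_M = (5/ln 10) · (σ_p/p) = 2.1715 × 0.0048/0.02870 = 2.1715 × 0.16725 = 0.36318.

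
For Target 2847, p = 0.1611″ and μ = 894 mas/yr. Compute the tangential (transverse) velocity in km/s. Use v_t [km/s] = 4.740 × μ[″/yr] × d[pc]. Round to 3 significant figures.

d = 1/p = 1/0.1611″ = 6.2073 pc.
μ = 894 mas/yr = 0.894 ″/yr.
v_t = 4.74 × μ × d = 4.74 × 0.894 × 6.2073 = 26.304 km/s.

26.3 km/s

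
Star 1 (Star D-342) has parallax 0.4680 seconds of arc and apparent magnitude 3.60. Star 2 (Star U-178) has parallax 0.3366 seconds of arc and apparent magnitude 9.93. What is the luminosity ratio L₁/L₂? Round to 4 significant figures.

d₁ = 1/p₁ = 1/0.4680″ = 2.1368 pc; d₂ = 1/p₂ = 1/0.3366″ = 2.9709 pc.
M₁ = m₁ − 5 log₁₀ d₁ + 5 = 3.60 − 1.6488 + 5 = 6.9512.
M₂ = 9.93 − 2.3644 + 5 = 12.5656.
L₁/L₂ = 10^(0.4(M₂ − M₁)) = 10^(0.4 × 5.6144) = 10^2.24576 = 176.1.

L₁/L₂ = 176.1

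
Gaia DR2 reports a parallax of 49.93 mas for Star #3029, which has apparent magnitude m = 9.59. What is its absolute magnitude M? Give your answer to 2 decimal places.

d = 1/p = 1/0.04993″ = 20.028 pc.
m − M = 5 log₁₀(20.028) − 5 = 6.5082 − 5 = 1.5082.
M = m − (m − M) = 9.59 − 1.5082 = 8.08.

M = 8.08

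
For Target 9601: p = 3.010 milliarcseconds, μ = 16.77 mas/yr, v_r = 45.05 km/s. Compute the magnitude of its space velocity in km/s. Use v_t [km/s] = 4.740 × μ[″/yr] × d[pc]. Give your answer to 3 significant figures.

d = 1/p = 1/0.003010″ = 332.23 pc.
μ = 16.77 mas/yr = 0.01677 ″/yr.
v_t = 4.740 μ d = 4.740 × 0.01677 × 332.23 = 26.409 km/s.
v = √(v_r² + v_t²) = √(45.05² + 26.409²) = √2726.94 = 52.22 km/s.

52.2 km/s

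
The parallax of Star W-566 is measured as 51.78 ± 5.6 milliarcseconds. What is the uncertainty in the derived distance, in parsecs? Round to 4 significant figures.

2.089 pc

d = 1/p, so σ_d = σ_p / p².
σ_d = 0.00560 / (0.05178)² = 0.00560 / 0.0026812 = 2.0886 pc.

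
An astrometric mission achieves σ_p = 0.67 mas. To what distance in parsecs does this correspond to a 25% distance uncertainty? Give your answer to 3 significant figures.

σ_d/d = σ_p/p, so the condition is σ_p/p ≤ 0.25, i.e. p ≥ σ_p/0.25.
p_min = 0.67/0.25 = 2.68 mas = 0.00268 arcsec.
d_max = 1/p_min = 1/0.00268 = 373.13 pc.

373 pc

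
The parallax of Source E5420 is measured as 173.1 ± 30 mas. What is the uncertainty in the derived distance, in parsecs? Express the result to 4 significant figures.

d = 1/p, so σ_d = σ_p / p².
σ_d = 0.0300 / (0.1731)² = 0.0300 / 0.029964 = 1.0012 pc.

1.001 pc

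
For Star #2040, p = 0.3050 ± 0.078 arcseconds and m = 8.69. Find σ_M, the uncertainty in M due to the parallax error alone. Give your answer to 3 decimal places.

σ_M = 0.555 mag

M = m − 5 log₁₀ d + 5 = m + 5 log₁₀ p + 5, so ∂M/∂p = 5/(p ln 10).
σ_M = (5/ln 10) · (σ_p/p) = 2.1715 × 0.078/0.3050 = 2.1715 × 0.25574 = 0.55534.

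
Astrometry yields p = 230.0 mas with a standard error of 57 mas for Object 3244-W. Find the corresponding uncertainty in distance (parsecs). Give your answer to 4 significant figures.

1.078 pc

d = 1/p, so σ_d = σ_p / p².
σ_d = 0.0570 / (0.2300)² = 0.0570 / 0.0529 = 1.0775 pc.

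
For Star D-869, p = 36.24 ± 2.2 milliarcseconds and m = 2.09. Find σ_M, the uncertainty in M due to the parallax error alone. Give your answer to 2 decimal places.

σ_M = 0.13 mag

M = m − 5 log₁₀ d + 5 = m + 5 log₁₀ p + 5, so ∂M/∂p = 5/(p ln 10).
σ_M = (5/ln 10) · (σ_p/p) = 2.1715 × 2.2/36.24 = 2.1715 × 0.060706 = 0.13182.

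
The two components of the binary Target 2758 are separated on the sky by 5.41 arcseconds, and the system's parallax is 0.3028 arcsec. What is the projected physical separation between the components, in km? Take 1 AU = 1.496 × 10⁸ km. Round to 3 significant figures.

d = 1/p = 1/0.3028″ = 3.3025 pc.
At distance d (pc), an angle of θ arcsec spans θ·d AU: s = 5.41 × 3.3025 = 17.867 AU.
= 17.867 × 1.496 × 10⁸ km = 2.6729 × 10^9 km.

2.67 × 10^9 km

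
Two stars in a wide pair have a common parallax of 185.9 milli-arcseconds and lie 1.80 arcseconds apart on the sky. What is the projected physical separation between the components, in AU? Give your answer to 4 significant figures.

d = 1/p = 1/0.1859″ = 5.3792 pc.
At distance d (pc), an angle of θ arcsec spans θ·d AU: s = 1.80 × 5.3792 = 9.6826 AU.

9.683 AU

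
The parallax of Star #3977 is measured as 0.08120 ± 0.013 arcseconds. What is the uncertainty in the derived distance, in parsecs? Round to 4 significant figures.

1.972 pc

d = 1/p, so σ_d = σ_p / p².
σ_d = 0.0130 / (0.08120)² = 0.0130 / 0.0065934 = 1.9717 pc.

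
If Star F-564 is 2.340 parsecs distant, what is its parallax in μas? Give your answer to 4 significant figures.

p = 1/d = 1/2.34 = 0.42735 arcsec.
= 0.42735 × 10⁶ = 4.2735 × 10^5 μas.

427400 μas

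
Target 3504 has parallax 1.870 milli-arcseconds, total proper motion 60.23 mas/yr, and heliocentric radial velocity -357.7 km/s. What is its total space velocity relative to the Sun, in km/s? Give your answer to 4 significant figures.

d = 1/p = 1/0.001870″ = 534.76 pc.
μ = 60.23 mas/yr = 0.06023 ″/yr.
v_t = 4.740 μ d = 4.740 × 0.06023 × 534.76 = 152.67 km/s.
v = √(v_r² + v_t²) = √((-357.7)² + 152.67²) = √151257 = 388.92 km/s.

388.9 km/s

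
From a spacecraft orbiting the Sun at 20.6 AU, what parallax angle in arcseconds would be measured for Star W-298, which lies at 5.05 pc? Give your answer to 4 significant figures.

4.079 arcsec

p (arcsec) = B (AU) / d (pc).
p = 20.6 / 5.05 = 4.0792 arcsec.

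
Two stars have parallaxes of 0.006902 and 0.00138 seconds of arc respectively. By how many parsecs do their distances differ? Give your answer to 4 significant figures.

579.8 pc

d_A = 1/0.006902″ = 144.89 pc; d_B = 1/0.001380″ = 724.64 pc.
|d_B − d_A| = |724.64 − 144.89| = 579.75 pc.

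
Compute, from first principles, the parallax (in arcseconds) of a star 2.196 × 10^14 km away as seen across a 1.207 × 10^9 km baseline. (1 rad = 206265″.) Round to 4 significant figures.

θ ≈ B/d = (1.207 × 10^9) / (2.196 × 10^14) = 5.4964 × 10^-6 rad.
In arcseconds: 5.4964 × 10^-6 × 206265 = 1.1337″.

1.134 arcsec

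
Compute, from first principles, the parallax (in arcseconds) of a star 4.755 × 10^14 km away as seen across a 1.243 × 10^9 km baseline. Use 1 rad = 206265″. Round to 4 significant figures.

θ ≈ B/d = (1.243 × 10^9) / (4.755 × 10^14) = 2.6141 × 10^-6 rad.
In arcseconds: 2.6141 × 10^-6 × 206265 = 0.5392″.

0.5392 arcsec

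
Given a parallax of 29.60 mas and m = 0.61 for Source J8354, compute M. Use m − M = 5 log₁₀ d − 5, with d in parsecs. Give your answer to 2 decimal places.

d = 1/p = 1/0.02960″ = 33.784 pc.
m − M = 5 log₁₀(33.784) − 5 = 7.6436 − 5 = 2.6436.
M = m − (m − M) = 0.61 − 2.6436 = -2.03.

M = -2.03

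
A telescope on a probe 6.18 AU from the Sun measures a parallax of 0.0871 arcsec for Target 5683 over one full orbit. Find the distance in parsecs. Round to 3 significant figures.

71.0 pc

With baseline B (in AU) and parallax p (in arcsec), d = B/p parsecs.
d = 6.18 / 0.0871 = 70.953 pc.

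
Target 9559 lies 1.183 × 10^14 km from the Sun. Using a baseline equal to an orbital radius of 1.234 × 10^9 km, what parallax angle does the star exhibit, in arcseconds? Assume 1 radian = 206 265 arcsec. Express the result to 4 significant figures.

θ ≈ B/d = (1.234 × 10^9) / (1.183 × 10^14) = 1.0431 × 10^-5 rad.
In arcseconds: 1.0431 × 10^-5 × 206265 = 2.1516″.

2.152 arcsec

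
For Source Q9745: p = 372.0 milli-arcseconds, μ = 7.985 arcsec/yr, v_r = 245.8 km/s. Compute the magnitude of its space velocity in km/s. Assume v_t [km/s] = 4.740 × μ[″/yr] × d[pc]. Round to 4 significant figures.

266.0 km/s

d = 1/p = 1/0.3720″ = 2.6882 pc.
v_t = 4.740 μ d = 4.740 × 7.985 × 2.6882 = 101.75 km/s.
v = √(v_r² + v_t²) = √(245.8² + 101.75²) = √70770.7 = 266.03 km/s.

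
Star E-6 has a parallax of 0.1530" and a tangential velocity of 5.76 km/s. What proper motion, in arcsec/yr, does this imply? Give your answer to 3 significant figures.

0.186 arcsec/yr

d = 1/p = 1/0.1530″ = 6.5359 pc.
μ = v_t / (4.74 d) = 5.76 / (4.74 × 6.5359) = 5.76 / 30.98 = 0.18593 ″/yr.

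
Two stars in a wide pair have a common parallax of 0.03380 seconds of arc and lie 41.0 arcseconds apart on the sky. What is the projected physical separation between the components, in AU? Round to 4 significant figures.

1213 AU

d = 1/p = 1/0.03380″ = 29.586 pc.
At distance d (pc), an angle of θ arcsec spans θ·d AU: s = 41.0 × 29.586 = 1213 AU.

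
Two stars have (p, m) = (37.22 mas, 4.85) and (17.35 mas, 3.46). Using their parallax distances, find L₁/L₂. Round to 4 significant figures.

L₁/L₂ = 0.06040

d₁ = 1/p₁ = 1/0.03722″ = 26.867 pc; d₂ = 1/p₂ = 1/0.01735″ = 57.637 pc.
M₁ = m₁ − 5 log₁₀ d₁ + 5 = 4.85 − 7.1461 + 5 = 2.7039.
M₂ = 3.46 − 8.8035 + 5 = -0.3435.
L₁/L₂ = 10^(0.4(M₂ − M₁)) = 10^(0.4 × (-3.0474)) = 10^(-1.21896) = 0.0604.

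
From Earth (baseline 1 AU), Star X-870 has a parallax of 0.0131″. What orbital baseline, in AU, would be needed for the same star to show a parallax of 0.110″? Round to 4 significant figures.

8.397 AU

Parallax scales linearly with baseline: p ∝ B, so B = p_target / p_Earth × 1 AU.
B = 0.110 / 0.0131 = 8.3969 AU.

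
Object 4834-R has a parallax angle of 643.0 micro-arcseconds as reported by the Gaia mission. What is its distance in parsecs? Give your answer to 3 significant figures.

1560 pc

p = 643.0 micro-arcseconds = 0.0006430 arcsec.
d = 1/p = 1/0.0006430 = 1555.2 pc.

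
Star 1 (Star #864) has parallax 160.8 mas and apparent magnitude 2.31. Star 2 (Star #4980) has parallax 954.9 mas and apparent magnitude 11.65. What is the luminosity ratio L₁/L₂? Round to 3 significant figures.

d₁ = 1/p₁ = 1/0.1608″ = 6.2189 pc; d₂ = 1/p₂ = 1/0.9549″ = 1.0472 pc.
M₁ = m₁ − 5 log₁₀ d₁ + 5 = 2.31 − 3.9686 + 5 = 3.3414.
M₂ = 11.65 − 0.1001 + 5 = 16.5499.
L₁/L₂ = 10^(0.4(M₂ − M₁)) = 10^(0.4 × 13.2085) = 10^5.28340 = 1.9204 × 10^5.

L₁/L₂ = 192000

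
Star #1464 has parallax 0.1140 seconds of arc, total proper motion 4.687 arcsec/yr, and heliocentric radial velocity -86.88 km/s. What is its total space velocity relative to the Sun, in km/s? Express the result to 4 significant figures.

213.4 km/s

d = 1/p = 1/0.1140″ = 8.7719 pc.
v_t = 4.740 μ d = 4.740 × 4.687 × 8.7719 = 194.88 km/s.
v = √(v_r² + v_t²) = √((-86.88)² + 194.88²) = √45526.3 = 213.37 km/s.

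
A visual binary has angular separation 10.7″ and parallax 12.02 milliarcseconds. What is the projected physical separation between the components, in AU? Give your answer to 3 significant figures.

d = 1/p = 1/0.01202″ = 83.195 pc.
At distance d (pc), an angle of θ arcsec spans θ·d AU: s = 10.7 × 83.195 = 890.19 AU.

890 AU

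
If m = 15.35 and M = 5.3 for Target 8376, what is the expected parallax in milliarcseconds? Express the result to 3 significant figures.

0.977 mas

m − M = 15.35 − 5.3 = 10.05.
d = 10^((m−M)/5 + 1) = 10^3.010 = 1023.3 pc.
p = 1/d = 1/1023.3 = 0.00097723 arcsec = 0.97723 mas.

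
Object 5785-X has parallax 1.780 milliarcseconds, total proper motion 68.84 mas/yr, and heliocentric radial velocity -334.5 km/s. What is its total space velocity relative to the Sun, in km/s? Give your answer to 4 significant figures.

381.4 km/s

d = 1/p = 1/0.001780″ = 561.8 pc.
μ = 68.84 mas/yr = 0.06884 ″/yr.
v_t = 4.740 μ d = 4.740 × 0.06884 × 561.8 = 183.32 km/s.
v = √(v_r² + v_t²) = √((-334.5)² + 183.32²) = √145496 = 381.44 km/s.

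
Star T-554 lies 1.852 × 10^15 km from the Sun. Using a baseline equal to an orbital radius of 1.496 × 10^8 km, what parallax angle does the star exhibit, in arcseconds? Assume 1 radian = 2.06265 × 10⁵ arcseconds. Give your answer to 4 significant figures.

θ ≈ B/d = (1.496 × 10^8) / (1.852 × 10^15) = 8.0778 × 10^-8 rad.
In arcseconds: 8.0778 × 10^-8 × 206265 = 0.016662″.

0.01666 arcsec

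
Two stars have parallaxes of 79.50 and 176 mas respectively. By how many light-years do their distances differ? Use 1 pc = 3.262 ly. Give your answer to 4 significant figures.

d_A = 1/0.07950″ = 12.579 pc; d_B = 1/0.1760″ = 5.6818 pc.
|d_B − d_A| = |5.6818 − 12.579| = 6.8972 pc = 6.8972 × 3.262 ly = 22.499 ly.

22.50 ly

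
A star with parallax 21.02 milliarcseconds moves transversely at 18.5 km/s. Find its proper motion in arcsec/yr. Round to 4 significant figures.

0.08204 arcsec/yr

d = 1/p = 1/0.02102″ = 47.574 pc.
μ = v_t / (4.74 d) = 18.5 / (4.74 × 47.574) = 18.5 / 225.5 = 0.08204 ″/yr.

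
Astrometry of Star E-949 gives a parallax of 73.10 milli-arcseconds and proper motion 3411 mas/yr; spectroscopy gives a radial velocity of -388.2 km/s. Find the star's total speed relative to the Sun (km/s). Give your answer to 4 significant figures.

d = 1/p = 1/0.07310″ = 13.68 pc.
μ = 3411 mas/yr = 3.411 ″/yr.
v_t = 4.740 μ d = 4.740 × 3.411 × 13.68 = 221.18 km/s.
v = √(v_r² + v_t²) = √((-388.2)² + 221.18²) = √199620 = 446.79 km/s.

446.8 km/s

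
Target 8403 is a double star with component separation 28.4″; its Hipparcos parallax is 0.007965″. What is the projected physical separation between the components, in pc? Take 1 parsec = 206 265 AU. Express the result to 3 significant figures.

0.0173 pc

d = 1/p = 1/0.007965″ = 125.55 pc.
At distance d (pc), an angle of θ arcsec spans θ·d AU: s = 28.4 × 125.55 = 3565.6 AU.
= 3565.6 / 206265 = 0.017287 pc.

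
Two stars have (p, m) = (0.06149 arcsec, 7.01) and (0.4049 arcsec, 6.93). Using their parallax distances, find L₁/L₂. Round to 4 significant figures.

L₁/L₂ = 40.28

d₁ = 1/p₁ = 1/0.06149″ = 16.263 pc; d₂ = 1/p₂ = 1/0.4049″ = 2.4697 pc.
M₁ = m₁ − 5 log₁₀ d₁ + 5 = 7.01 − 6.0560 + 5 = 5.9540.
M₂ = 6.93 − 1.9632 + 5 = 9.9668.
L₁/L₂ = 10^(0.4(M₂ − M₁)) = 10^(0.4 × 4.0128) = 10^1.60512 = 40.283.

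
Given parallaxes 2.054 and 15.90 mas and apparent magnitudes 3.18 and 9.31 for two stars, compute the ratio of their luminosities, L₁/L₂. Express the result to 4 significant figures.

L₁/L₂ = 16970

d₁ = 1/p₁ = 1/0.002054″ = 486.85 pc; d₂ = 1/p₂ = 1/0.01590″ = 62.893 pc.
M₁ = m₁ − 5 log₁₀ d₁ + 5 = 3.18 − 13.4370 + 5 = -5.2570.
M₂ = 9.31 − 8.9930 + 5 = 5.3170.
L₁/L₂ = 10^(0.4(M₂ − M₁)) = 10^(0.4 × 10.5740) = 10^4.22960 = 16967.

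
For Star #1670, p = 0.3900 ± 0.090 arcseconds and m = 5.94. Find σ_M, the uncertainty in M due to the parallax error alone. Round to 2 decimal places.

σ_M = 0.50 mag

M = m − 5 log₁₀ d + 5 = m + 5 log₁₀ p + 5, so ∂M/∂p = 5/(p ln 10).
σ_M = (5/ln 10) · (σ_p/p) = 2.1715 × 0.090/0.3900 = 2.1715 × 0.23077 = 0.50112.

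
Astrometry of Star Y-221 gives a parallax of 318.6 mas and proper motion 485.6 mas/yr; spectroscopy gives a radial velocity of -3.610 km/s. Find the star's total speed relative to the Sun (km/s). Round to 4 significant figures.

d = 1/p = 1/0.3186″ = 3.1387 pc.
μ = 485.6 mas/yr = 0.4856 ″/yr.
v_t = 4.740 μ d = 4.740 × 0.4856 × 3.1387 = 7.2245 km/s.
v = √(v_r² + v_t²) = √((-3.610)² + 7.2245²) = √65.2255 = 8.0762 km/s.

8.076 km/s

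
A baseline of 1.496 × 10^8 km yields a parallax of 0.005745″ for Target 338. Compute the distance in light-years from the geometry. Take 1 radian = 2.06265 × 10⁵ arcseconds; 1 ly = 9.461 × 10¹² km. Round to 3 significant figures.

568 ly

θ = 0.005745″ = 0.005745/206265 = 2.7853 × 10^-8 rad.
d = B/θ = (1.496 × 10^8) / (2.7853 × 10^-8) = 5.3711 × 10^15 km = (5.3711 × 10^15) / (9.461 × 10^12) ly = 567.71 ly.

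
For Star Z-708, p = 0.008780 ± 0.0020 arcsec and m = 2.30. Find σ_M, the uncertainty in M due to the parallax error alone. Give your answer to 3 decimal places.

M = m − 5 log₁₀ d + 5 = m + 5 log₁₀ p + 5, so ∂M/∂p = 5/(p ln 10).
σ_M = (5/ln 10) · (σ_p/p) = 2.1715 × 0.0020/0.008780 = 2.1715 × 0.22779 = 0.49465.

σ_M = 0.495 mag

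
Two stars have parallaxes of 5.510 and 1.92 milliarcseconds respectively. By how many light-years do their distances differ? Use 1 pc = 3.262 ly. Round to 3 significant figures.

1110 ly

d_A = 1/0.005510″ = 181.49 pc; d_B = 1/0.001920″ = 520.83 pc.
|d_B − d_A| = |520.83 − 181.49| = 339.34 pc = 339.34 × 3.262 ly = 1106.9 ly.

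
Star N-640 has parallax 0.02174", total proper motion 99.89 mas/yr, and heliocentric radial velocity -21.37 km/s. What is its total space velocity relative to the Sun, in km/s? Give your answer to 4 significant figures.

30.51 km/s

d = 1/p = 1/0.02174″ = 45.998 pc.
μ = 99.89 mas/yr = 0.09989 ″/yr.
v_t = 4.740 μ d = 4.740 × 0.09989 × 45.998 = 21.779 km/s.
v = √(v_r² + v_t²) = √((-21.37)² + 21.779²) = √931.002 = 30.512 km/s.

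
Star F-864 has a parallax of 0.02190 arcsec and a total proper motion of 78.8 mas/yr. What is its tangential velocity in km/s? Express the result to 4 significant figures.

d = 1/p = 1/0.02190″ = 45.662 pc.
μ = 78.8 mas/yr = 0.0788 ″/yr.
v_t = 4.74 × μ × d = 4.74 × 0.0788 × 45.662 = 17.055 km/s.

17.06 km/s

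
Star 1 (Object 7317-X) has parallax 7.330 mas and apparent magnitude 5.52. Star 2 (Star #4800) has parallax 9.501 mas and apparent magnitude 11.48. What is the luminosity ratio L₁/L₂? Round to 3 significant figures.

d₁ = 1/p₁ = 1/0.007330″ = 136.43 pc; d₂ = 1/p₂ = 1/0.009501″ = 105.25 pc.
M₁ = m₁ − 5 log₁₀ d₁ + 5 = 5.52 − 10.6745 + 5 = -0.1545.
M₂ = 11.48 − 10.1111 + 5 = 6.3689.
L₁/L₂ = 10^(0.4(M₂ − M₁)) = 10^(0.4 × 6.5234) = 10^2.60936 = 406.78.

L₁/L₂ = 407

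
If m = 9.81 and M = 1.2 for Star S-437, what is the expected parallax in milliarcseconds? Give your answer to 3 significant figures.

1.90 mas

m − M = 9.81 − 1.2 = 8.61.
d = 10^((m−M)/5 + 1) = 10^2.722 = 527.23 pc.
p = 1/d = 1/527.23 = 0.0018967 arcsec = 1.8967 mas.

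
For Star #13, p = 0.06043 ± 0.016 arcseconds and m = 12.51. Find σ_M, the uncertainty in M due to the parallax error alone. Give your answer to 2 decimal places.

σ_M = 0.57 mag

M = m − 5 log₁₀ d + 5 = m + 5 log₁₀ p + 5, so ∂M/∂p = 5/(p ln 10).
σ_M = (5/ln 10) · (σ_p/p) = 2.1715 × 0.016/0.06043 = 2.1715 × 0.26477 = 0.57495.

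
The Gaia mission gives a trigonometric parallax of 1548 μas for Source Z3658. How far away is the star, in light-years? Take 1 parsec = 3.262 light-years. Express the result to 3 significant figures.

p = 1548 μas = 0.001548 arcsec.
d = 1/p = 1/0.001548 = 645.99 pc.
In light-years: 645.99 × 3.262 = 2107.2 ly.

2110 light years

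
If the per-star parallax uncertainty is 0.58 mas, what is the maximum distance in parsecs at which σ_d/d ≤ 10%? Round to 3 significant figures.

σ_d/d = σ_p/p, so the condition is σ_p/p ≤ 0.10, i.e. p ≥ σ_p/0.10.
p_min = 0.58/0.10 = 5.8 mas = 0.0058 arcsec.
d_max = 1/p_min = 1/0.0058 = 172.41 pc.

172 pc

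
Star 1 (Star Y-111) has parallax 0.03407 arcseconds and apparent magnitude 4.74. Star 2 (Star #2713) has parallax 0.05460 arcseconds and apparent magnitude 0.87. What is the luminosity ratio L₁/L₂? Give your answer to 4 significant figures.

d₁ = 1/p₁ = 1/0.03407″ = 29.351 pc; d₂ = 1/p₂ = 1/0.05460″ = 18.315 pc.
M₁ = m₁ − 5 log₁₀ d₁ + 5 = 4.74 − 7.3381 + 5 = 2.4019.
M₂ = 0.87 − 6.3140 + 5 = -0.4440.
L₁/L₂ = 10^(0.4(M₂ − M₁)) = 10^(0.4 × (-2.8459)) = 10^(-1.13836) = 0.072718.

L₁/L₂ = 0.07272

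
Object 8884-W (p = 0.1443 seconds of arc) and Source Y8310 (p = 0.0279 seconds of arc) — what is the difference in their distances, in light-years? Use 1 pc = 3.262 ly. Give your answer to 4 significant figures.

94.31 ly

d_A = 1/0.1443″ = 6.93 pc; d_B = 1/0.02790″ = 35.842 pc.
|d_B − d_A| = |35.842 − 6.93| = 28.912 pc = 28.912 × 3.262 ly = 94.311 ly.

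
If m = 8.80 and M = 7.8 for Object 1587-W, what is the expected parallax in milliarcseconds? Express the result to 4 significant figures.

m − M = 8.80 − 7.8 = 1.00.
d = 10^((m−M)/5 + 1) = 10^1.200 = 15.849 pc.
p = 1/d = 1/15.849 = 0.063095 arcsec = 63.095 mas.

63.10 mas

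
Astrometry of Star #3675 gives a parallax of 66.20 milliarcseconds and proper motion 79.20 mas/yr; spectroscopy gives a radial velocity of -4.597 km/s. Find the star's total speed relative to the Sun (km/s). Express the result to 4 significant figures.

7.300 km/s

d = 1/p = 1/0.06620″ = 15.106 pc.
μ = 79.20 mas/yr = 0.07920 ″/yr.
v_t = 4.740 μ d = 4.740 × 0.07920 × 15.106 = 5.6709 km/s.
v = √(v_r² + v_t²) = √((-4.597)² + 5.6709²) = √53.2915 = 7.3001 km/s.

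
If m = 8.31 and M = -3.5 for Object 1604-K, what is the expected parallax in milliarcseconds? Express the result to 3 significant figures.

m − M = 8.31 − (-3.5) = 11.81.
d = 10^((m−M)/5 + 1) = 10^3.362 = 2301.4 pc.
p = 1/d = 1/2301.4 = 0.00043452 arcsec = 0.43452 mas.

0.435 mas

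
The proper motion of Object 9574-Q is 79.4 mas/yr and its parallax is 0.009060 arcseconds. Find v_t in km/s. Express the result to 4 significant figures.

41.54 km/s

d = 1/p = 1/0.009060″ = 110.38 pc.
μ = 79.4 mas/yr = 0.0794 ″/yr.
v_t = 4.74 × μ × d = 4.74 × 0.0794 × 110.38 = 41.542 km/s.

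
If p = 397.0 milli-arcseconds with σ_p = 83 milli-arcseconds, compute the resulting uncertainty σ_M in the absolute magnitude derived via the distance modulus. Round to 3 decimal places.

M = m − 5 log₁₀ d + 5 = m + 5 log₁₀ p + 5, so ∂M/∂p = 5/(p ln 10).
σ_M = (5/ln 10) · (σ_p/p) = 2.1715 × 83/397.0 = 2.1715 × 0.20907 = 0.454.

σ_M = 0.454 mag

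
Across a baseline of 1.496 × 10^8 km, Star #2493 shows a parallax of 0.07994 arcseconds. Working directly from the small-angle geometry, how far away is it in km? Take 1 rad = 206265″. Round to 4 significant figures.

3.860 × 10^14 km

θ = 0.07994″ = 0.07994/206265 = 3.8756 × 10^-7 rad.
d = B/θ = (1.496 × 10^8) / (3.8756 × 10^-7) = 3.8600 × 10^14 km.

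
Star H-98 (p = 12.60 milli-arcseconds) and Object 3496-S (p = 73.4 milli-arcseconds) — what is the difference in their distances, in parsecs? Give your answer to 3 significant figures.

d_A = 1/0.01260″ = 79.365 pc; d_B = 1/0.07340″ = 13.624 pc.
|d_B − d_A| = |13.624 − 79.365| = 65.741 pc.

65.7 pc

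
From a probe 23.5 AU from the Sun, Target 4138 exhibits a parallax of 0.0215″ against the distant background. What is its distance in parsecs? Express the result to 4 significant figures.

1093 pc

With baseline B (in AU) and parallax p (in arcsec), d = B/p parsecs.
d = 23.5 / 0.0215 = 1093 pc.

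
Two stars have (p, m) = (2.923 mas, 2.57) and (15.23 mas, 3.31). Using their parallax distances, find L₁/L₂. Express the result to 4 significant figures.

L₁/L₂ = 53.67

d₁ = 1/p₁ = 1/0.002923″ = 342.11 pc; d₂ = 1/p₂ = 1/0.01523″ = 65.66 pc.
M₁ = m₁ − 5 log₁₀ d₁ + 5 = 2.57 − 12.6708 + 5 = -5.1008.
M₂ = 3.31 − 9.0865 + 5 = -0.7765.
L₁/L₂ = 10^(0.4(M₂ − M₁)) = 10^(0.4 × 4.3243) = 10^1.72972 = 53.669.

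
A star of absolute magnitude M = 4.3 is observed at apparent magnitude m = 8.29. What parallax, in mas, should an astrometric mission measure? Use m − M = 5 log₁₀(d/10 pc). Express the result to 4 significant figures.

15.92 mas

m − M = 8.29 − 4.3 = 3.99.
d = 10^((m−M)/5 + 1) = 10^1.798 = 62.806 pc.
p = 1/d = 1/62.806 = 0.015922 arcsec = 15.922 mas.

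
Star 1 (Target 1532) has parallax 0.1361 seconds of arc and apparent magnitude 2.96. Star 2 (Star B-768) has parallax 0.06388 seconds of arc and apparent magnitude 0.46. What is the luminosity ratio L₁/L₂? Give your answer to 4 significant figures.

d₁ = 1/p₁ = 1/0.1361″ = 7.3475 pc; d₂ = 1/p₂ = 1/0.06388″ = 15.654 pc.
M₁ = m₁ − 5 log₁₀ d₁ + 5 = 2.96 − 4.3307 + 5 = 3.6293.
M₂ = 0.46 − 5.9731 + 5 = -0.5131.
L₁/L₂ = 10^(0.4(M₂ − M₁)) = 10^(0.4 × (-4.1424)) = 10^(-1.65696) = 0.022031.

L₁/L₂ = 0.02203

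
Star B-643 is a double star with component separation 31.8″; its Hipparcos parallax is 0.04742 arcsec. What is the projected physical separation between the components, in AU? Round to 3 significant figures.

671 AU

d = 1/p = 1/0.04742″ = 21.088 pc.
At distance d (pc), an angle of θ arcsec spans θ·d AU: s = 31.8 × 21.088 = 670.6 AU.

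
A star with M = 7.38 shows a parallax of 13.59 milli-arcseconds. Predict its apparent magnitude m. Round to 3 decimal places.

d = 1/p = 1/0.01359″ = 73.584 pc.
m − M = 5 log₁₀ d − 5 = 5 log₁₀(73.584) − 5 = 9.3339 − 5 = 4.3339.
m = M + (m − M) = 7.38 + 4.3339 = 11.714.

m = 11.714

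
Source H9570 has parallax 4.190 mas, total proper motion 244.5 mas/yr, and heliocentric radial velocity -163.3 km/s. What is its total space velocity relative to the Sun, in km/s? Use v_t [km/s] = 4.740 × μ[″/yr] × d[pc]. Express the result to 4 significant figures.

d = 1/p = 1/0.004190″ = 238.66 pc.
μ = 244.5 mas/yr = 0.2445 ″/yr.
v_t = 4.740 μ d = 4.740 × 0.2445 × 238.66 = 276.59 km/s.
v = √(v_r² + v_t²) = √((-163.3)² + 276.59²) = √103169 = 321.2 km/s.

321.2 km/s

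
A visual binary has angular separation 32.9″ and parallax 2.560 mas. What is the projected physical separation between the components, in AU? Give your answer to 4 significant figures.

d = 1/p = 1/0.002560″ = 390.63 pc.
At distance d (pc), an angle of θ arcsec spans θ·d AU: s = 32.9 × 390.63 = 12852 AU.

12850 AU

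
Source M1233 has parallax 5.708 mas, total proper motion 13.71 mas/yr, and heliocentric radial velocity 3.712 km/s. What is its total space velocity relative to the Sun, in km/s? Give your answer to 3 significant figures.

d = 1/p = 1/0.005708″ = 175.19 pc.
μ = 13.71 mas/yr = 0.01371 ″/yr.
v_t = 4.740 μ d = 4.740 × 0.01371 × 175.19 = 11.385 km/s.
v = √(v_r² + v_t²) = √(3.712² + 11.385²) = √143.397 = 11.975 km/s.

12.0 km/s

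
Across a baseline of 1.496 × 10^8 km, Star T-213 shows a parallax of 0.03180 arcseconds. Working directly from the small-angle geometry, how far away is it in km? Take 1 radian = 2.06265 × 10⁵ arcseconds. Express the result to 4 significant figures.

9.704 × 10^14 km

θ = 0.03180″ = 0.03180/206265 = 1.5417 × 10^-7 rad.
d = B/θ = (1.496 × 10^8) / (1.5417 × 10^-7) = 9.7036 × 10^14 km.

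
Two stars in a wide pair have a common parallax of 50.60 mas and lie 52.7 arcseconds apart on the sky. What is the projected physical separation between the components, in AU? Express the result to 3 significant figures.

1040 AU

d = 1/p = 1/0.05060″ = 19.763 pc.
At distance d (pc), an angle of θ arcsec spans θ·d AU: s = 52.7 × 19.763 = 1041.5 AU.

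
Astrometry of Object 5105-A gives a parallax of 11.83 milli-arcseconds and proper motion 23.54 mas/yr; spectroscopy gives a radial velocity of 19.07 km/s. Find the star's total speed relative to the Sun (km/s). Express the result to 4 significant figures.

d = 1/p = 1/0.01183″ = 84.531 pc.
μ = 23.54 mas/yr = 0.02354 ″/yr.
v_t = 4.740 μ d = 4.740 × 0.02354 × 84.531 = 9.4319 km/s.
v = √(v_r² + v_t²) = √(19.07² + 9.4319²) = √452.626 = 21.275 km/s.

21.28 km/s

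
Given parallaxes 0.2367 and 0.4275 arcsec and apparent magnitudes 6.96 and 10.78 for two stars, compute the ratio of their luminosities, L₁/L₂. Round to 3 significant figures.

d₁ = 1/p₁ = 1/0.2367″ = 4.2248 pc; d₂ = 1/p₂ = 1/0.4275″ = 2.3392 pc.
M₁ = m₁ − 5 log₁₀ d₁ + 5 = 6.96 − 3.1290 + 5 = 8.8310.
M₂ = 10.78 − 1.8453 + 5 = 13.9347.
L₁/L₂ = 10^(0.4(M₂ − M₁)) = 10^(0.4 × 5.1037) = 10^2.04148 = 110.02.

L₁/L₂ = 110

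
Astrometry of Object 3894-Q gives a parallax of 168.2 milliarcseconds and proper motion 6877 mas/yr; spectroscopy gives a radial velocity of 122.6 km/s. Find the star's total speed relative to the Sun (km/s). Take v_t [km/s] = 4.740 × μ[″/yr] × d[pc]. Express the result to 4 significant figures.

d = 1/p = 1/0.1682″ = 5.9453 pc.
μ = 6877 mas/yr = 6.877 ″/yr.
v_t = 4.740 μ d = 4.740 × 6.877 × 5.9453 = 193.8 km/s.
v = √(v_r² + v_t²) = √(122.6² + 193.8²) = √52589.2 = 229.32 km/s.

229.3 km/s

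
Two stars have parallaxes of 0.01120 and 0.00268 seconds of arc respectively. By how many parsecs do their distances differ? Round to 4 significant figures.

d_A = 1/0.01120″ = 89.286 pc; d_B = 1/0.002680″ = 373.13 pc.
|d_B − d_A| = |373.13 − 89.286| = 283.84 pc.

283.8 pc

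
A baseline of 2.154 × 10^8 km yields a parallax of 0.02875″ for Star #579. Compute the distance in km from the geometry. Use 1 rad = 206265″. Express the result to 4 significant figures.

θ = 0.02875″ = 0.02875/206265 = 1.3938 × 10^-7 rad.
d = B/θ = (2.154 × 10^8) / (1.3938 × 10^-7) = 1.5454 × 10^15 km.

1.545 × 10^15 km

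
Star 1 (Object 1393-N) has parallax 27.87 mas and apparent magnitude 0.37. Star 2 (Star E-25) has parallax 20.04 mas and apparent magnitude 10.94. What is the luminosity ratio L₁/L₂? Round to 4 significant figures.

L₁/L₂ = 8740

d₁ = 1/p₁ = 1/0.02787″ = 35.881 pc; d₂ = 1/p₂ = 1/0.02004″ = 49.9 pc.
M₁ = m₁ − 5 log₁₀ d₁ + 5 = 0.37 − 7.7743 + 5 = -2.4043.
M₂ = 10.94 − 8.4905 + 5 = 7.4495.
L₁/L₂ = 10^(0.4(M₂ − M₁)) = 10^(0.4 × 9.8538) = 10^3.94152 = 8740.2.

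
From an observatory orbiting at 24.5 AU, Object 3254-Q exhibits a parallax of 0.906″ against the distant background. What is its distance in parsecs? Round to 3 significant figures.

With baseline B (in AU) and parallax p (in arcsec), d = B/p parsecs.
d = 24.5 / 0.906 = 27.042 pc.

27.0 pc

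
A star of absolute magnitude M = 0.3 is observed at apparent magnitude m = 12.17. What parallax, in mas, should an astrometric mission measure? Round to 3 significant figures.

m − M = 12.17 − 0.3 = 11.87.
d = 10^((m−M)/5 + 1) = 10^3.374 = 2365.9 pc.
p = 1/d = 1/2365.9 = 0.00042267 arcsec = 0.42267 mas.

0.423 mas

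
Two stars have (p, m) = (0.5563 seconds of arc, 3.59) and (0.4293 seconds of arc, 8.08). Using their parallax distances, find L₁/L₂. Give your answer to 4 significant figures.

d₁ = 1/p₁ = 1/0.5563″ = 1.7976 pc; d₂ = 1/p₂ = 1/0.4293″ = 2.3294 pc.
M₁ = m₁ − 5 log₁₀ d₁ + 5 = 3.59 − 1.2735 + 5 = 7.3165.
M₂ = 8.08 − 1.8362 + 5 = 11.2438.
L₁/L₂ = 10^(0.4(M₂ − M₁)) = 10^(0.4 × 3.9273) = 10^1.57092 = 37.232.

L₁/L₂ = 37.23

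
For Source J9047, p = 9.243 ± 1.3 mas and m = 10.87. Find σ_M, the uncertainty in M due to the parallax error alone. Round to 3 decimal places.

M = m − 5 log₁₀ d + 5 = m + 5 log₁₀ p + 5, so ∂M/∂p = 5/(p ln 10).
σ_M = (5/ln 10) · (σ_p/p) = 2.1715 × 1.3/9.243 = 2.1715 × 0.14065 = 0.30542.

σ_M = 0.305 mag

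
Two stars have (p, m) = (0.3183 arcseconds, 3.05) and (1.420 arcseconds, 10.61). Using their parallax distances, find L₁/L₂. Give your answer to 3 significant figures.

d₁ = 1/p₁ = 1/0.3183″ = 3.1417 pc; d₂ = 1/p₂ = 1/1.420″ = 0.70423 pc.
M₁ = m₁ − 5 log₁₀ d₁ + 5 = 3.05 − 2.4858 + 5 = 5.5642.
M₂ = 10.61 − (-0.7614) + 5 = 16.3714.
L₁/L₂ = 10^(0.4(M₂ − M₁)) = 10^(0.4 × 10.8072) = 10^4.32288 = 21032.

L₁/L₂ = 21000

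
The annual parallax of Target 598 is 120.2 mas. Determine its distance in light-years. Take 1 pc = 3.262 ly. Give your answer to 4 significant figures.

p = 120.2 mas = 0.1202 arcsec.
d = 1/p = 1/0.1202 = 8.3195 pc.
In light-years: 8.3195 × 3.262 = 27.138 ly.

27.14 light years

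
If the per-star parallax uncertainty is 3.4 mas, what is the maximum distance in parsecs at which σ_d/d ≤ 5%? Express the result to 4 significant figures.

σ_d/d = σ_p/p, so the condition is σ_p/p ≤ 0.05, i.e. p ≥ σ_p/0.05.
p_min = 3.4/0.05 = 68 mas = 0.068 arcsec.
d_max = 1/p_min = 1/0.068 = 14.706 pc.

14.71 pc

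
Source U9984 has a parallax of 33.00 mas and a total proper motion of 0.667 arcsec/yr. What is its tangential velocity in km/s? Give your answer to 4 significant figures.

95.81 km/s

d = 1/p = 1/0.03300″ = 30.303 pc.
v_t = 4.74 × μ × d = 4.74 × 0.667 × 30.303 = 95.805 km/s.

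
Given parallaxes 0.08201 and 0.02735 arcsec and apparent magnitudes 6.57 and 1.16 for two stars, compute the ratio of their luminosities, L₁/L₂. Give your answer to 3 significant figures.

d₁ = 1/p₁ = 1/0.08201″ = 12.194 pc; d₂ = 1/p₂ = 1/0.02735″ = 36.563 pc.
M₁ = m₁ − 5 log₁₀ d₁ + 5 = 6.57 − 5.4307 + 5 = 6.1393.
M₂ = 1.16 − 7.8152 + 5 = -1.6552.
L₁/L₂ = 10^(0.4(M₂ − M₁)) = 10^(0.4 × (-7.7945)) = 10^(-3.11780) = 0.00076243.

L₁/L₂ = 0.000762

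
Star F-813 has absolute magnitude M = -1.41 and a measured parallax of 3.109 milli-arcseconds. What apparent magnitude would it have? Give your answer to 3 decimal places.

d = 1/p = 1/0.003109″ = 321.65 pc.
m − M = 5 log₁₀ d − 5 = 5 log₁₀(321.65) − 5 = 12.5369 − 5 = 7.5369.
m = M + (m − M) = -1.41 + 7.5369 = 6.127.

m = 6.127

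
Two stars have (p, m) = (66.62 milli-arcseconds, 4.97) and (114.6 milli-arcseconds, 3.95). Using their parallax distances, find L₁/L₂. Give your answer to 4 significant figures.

L₁/L₂ = 1.157

d₁ = 1/p₁ = 1/0.06662″ = 15.011 pc; d₂ = 1/p₂ = 1/0.1146″ = 8.726 pc.
M₁ = m₁ − 5 log₁₀ d₁ + 5 = 4.97 − 5.8820 + 5 = 4.0880.
M₂ = 3.95 − 4.7041 + 5 = 4.2459.
L₁/L₂ = 10^(0.4(M₂ − M₁)) = 10^(0.4 × 0.1579) = 10^0.06316 = 1.1565.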